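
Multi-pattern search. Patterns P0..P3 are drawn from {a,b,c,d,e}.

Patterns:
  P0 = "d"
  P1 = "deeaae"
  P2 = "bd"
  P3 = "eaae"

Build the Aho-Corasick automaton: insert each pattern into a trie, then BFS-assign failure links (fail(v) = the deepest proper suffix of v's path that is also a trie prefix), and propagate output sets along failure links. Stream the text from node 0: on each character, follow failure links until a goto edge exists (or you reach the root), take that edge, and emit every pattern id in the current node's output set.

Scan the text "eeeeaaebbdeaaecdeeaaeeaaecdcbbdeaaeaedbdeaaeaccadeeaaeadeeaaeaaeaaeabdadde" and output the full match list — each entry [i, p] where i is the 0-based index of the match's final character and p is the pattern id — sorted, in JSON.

Build automaton:
Trie nodes:
  n0 'ε': b→7 d→1 e→9
  n1 'd': e→2  ←P0
  n2 'de': e→3
  n3 'dee': a→4
  n4 'deea': a→5
  n5 'deeaa': e→6
  n6 'deeaae': ·  ←P1
  n7 'b': d→8
  n8 'bd': ·  ←P2
  n9 'e': a→10
  n10 'ea': a→11
  n11 'eaa': e→12
  n12 'eaae': ·  ←P3

BFS fail/out derivation:
  fail(1) 'd': from fail(0)=0 chase 'd': 0 ⇒ 0;  out={0}∪out(0)={0}
  fail(7) 'b': from fail(0)=0 chase 'b': 0 ⇒ 0;  out=∅∪out(0)=∅
  fail(9) 'e': from fail(0)=0 chase 'e': 0 ⇒ 0;  out=∅∪out(0)=∅
  fail(2) 'de': from fail(1)=0 chase 'e': 0 ⇒ 9;  out=∅∪out(9)=∅
  fail(8) 'bd': from fail(7)=0 chase 'd': 0 ⇒ 1;  out={2}∪out(1)={0,2}
  fail(10) 'ea': from fail(9)=0 chase 'a': 0 ⇒ 0;  out=∅∪out(0)=∅
  fail(3) 'dee': from fail(2)=9 chase 'e': 9→0 ⇒ 9;  out=∅∪out(9)=∅
  fail(11) 'eaa': from fail(10)=0 chase 'a': 0 ⇒ 0;  out=∅∪out(0)=∅
  fail(4) 'deea': from fail(3)=9 chase 'a': 9 ⇒ 10;  out=∅∪out(10)=∅
  fail(12) 'eaae': from fail(11)=0 chase 'e': 0 ⇒ 9;  out={3}∪out(9)={3}
  fail(5) 'deeaa': from fail(4)=10 chase 'a': 10 ⇒ 11;  out=∅∪out(11)=∅
  fail(6) 'deeaae': from fail(5)=11 chase 'e': 11 ⇒ 12;  out={1}∪out(12)={1,3}

Run:
[0] read 'e'  n0⇒n9
[1] read 'e'  n9⇒n9 ·f
[2] read 'e'  n9⇒n9 ·f
[3] read 'e'  n9⇒n9 ·f
[4] read 'a'  n9⇒n10
[5] read 'a'  n10⇒n11
[6] read 'e'  n11⇒n12  emit P3@[3:6]
[7] read 'b'  n12⇒n7 ·f
[8] read 'b'  n7⇒n7 ·f
[9] read 'd'  n7⇒n8  emit P0@[9:9],P2@[8:9]
[10] read 'e'  n8⇒n2 ·f
[11] read 'a'  n2⇒n10 ·f
[12] read 'a'  n10⇒n11
[13] read 'e'  n11⇒n12  emit P3@[10:13]
[14] read 'c'  n12⇒n0 ·f
[15] read 'd'  n0⇒n1  emit P0@[15:15]
[16] read 'e'  n1⇒n2
[17] read 'e'  n2⇒n3
[18] read 'a'  n3⇒n4
[19] read 'a'  n4⇒n5
[20] read 'e'  n5⇒n6  emit P1@[15:20],P3@[17:20]
[21] read 'e'  n6⇒n9 ·f
[22] read 'a'  n9⇒n10
[23] read 'a'  n10⇒n11
[24] read 'e'  n11⇒n12  emit P3@[21:24]
[25] read 'c'  n12⇒n0 ·f
[26] read 'd'  n0⇒n1  emit P0@[26:26]
[27] read 'c'  n1⇒n0 ·f
[28] read 'b'  n0⇒n7
[29] read 'b'  n7⇒n7 ·f
[30] read 'd'  n7⇒n8  emit P0@[30:30],P2@[29:30]
[31] read 'e'  n8⇒n2 ·f
[32] read 'a'  n2⇒n10 ·f
[33] read 'a'  n10⇒n11
[34] read 'e'  n11⇒n12  emit P3@[31:34]
[35] read 'a'  n12⇒n10 ·f
[36] read 'e'  n10⇒n9 ·f
[37] read 'd'  n9⇒n1 ·f  emit P0@[37:37]
[38] read 'b'  n1⇒n7 ·f
[39] read 'd'  n7⇒n8  emit P0@[39:39],P2@[38:39]
[40] read 'e'  n8⇒n2 ·f
[41] read 'a'  n2⇒n10 ·f
[42] read 'a'  n10⇒n11
[43] read 'e'  n11⇒n12  emit P3@[40:43]
[44] read 'a'  n12⇒n10 ·f
[45] read 'c'  n10⇒n0 ·f
[46] read 'c'  n0⇒n0
[47] read 'a'  n0⇒n0
[48] read 'd'  n0⇒n1  emit P0@[48:48]
[49] read 'e'  n1⇒n2
[50] read 'e'  n2⇒n3
[51] read 'a'  n3⇒n4
[52] read 'a'  n4⇒n5
[53] read 'e'  n5⇒n6  emit P1@[48:53],P3@[50:53]
[54] read 'a'  n6⇒n10 ·f
[55] read 'd'  n10⇒n1 ·f  emit P0@[55:55]
[56] read 'e'  n1⇒n2
[57] read 'e'  n2⇒n3
[58] read 'a'  n3⇒n4
[59] read 'a'  n4⇒n5
[60] read 'e'  n5⇒n6  emit P1@[55:60],P3@[57:60]
[61] read 'a'  n6⇒n10 ·f
[62] read 'a'  n10⇒n11
[63] read 'e'  n11⇒n12  emit P3@[60:63]
[64] read 'a'  n12⇒n10 ·f
[65] read 'a'  n10⇒n11
[66] read 'e'  n11⇒n12  emit P3@[63:66]
[67] read 'a'  n12⇒n10 ·f
[68] read 'b'  n10⇒n7 ·f
[69] read 'd'  n7⇒n8  emit P0@[69:69],P2@[68:69]
[70] read 'a'  n8⇒n0 ·f
[71] read 'd'  n0⇒n1  emit P0@[71:71]
[72] read 'd'  n1⇒n1 ·f  emit P0@[72:72]
[73] read 'e'  n1⇒n2

Matches: [[6,3],[9,0],[9,2],[13,3],[15,0],[20,1],[20,3],[24,3],[26,0],[30,0],[30,2],[34,3],[37,0],[39,0],[39,2],[43,3],[48,0],[53,1],[53,3],[55,0],[60,1],[60,3],[63,3],[66,3],[69,0],[69,2],[71,0],[72,0]]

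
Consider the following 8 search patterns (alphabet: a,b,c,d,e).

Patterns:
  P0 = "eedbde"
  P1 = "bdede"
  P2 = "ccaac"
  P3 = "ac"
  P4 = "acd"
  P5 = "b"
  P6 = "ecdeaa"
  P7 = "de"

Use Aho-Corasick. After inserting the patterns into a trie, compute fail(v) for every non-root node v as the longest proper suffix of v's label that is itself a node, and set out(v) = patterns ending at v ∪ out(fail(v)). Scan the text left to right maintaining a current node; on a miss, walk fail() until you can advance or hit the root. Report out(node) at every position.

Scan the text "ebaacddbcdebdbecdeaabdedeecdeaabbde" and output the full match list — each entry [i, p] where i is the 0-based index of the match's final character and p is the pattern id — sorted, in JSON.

Construct AC machine:
Trie nodes:
  n0 'ε': a→17 b→7 c→12 d→25 e→1
  n1 'e': c→20 e→2
  n2 'ee': d→3
  n3 'eed': b→4
  n4 'eedb': d→5
  n5 'eedbd': e→6
  n6 'eedbde': ·  ←P0
  n7 'b': d→8  ←P5
  n8 'bd': e→9
  n9 'bde': d→10
  n10 'bded': e→11
  n11 'bdede': ·  ←P1
  n12 'c': c→13
  n13 'cc': a→14
  n14 'cca': a→15
  n15 'ccaa': c→16
  n16 'ccaac': ·  ←P2
  n17 'a': c→18
  n18 'ac': d→19  ←P3
  n19 'acd': ·  ←P4
  n20 'ec': d→21
  n21 'ecd': e→22
  n22 'ecde': a→23
  n23 'ecdea': a→24
  n24 'ecdeaa': ·  ←P6
  n25 'd': e→26
  n26 'de': ·  ←P7

Failure links (BFS by depth):
  n1('e'): parent n0 fail=0; on 'e' 0 → fail=0;  out ∅∪∅=∅
  n7('b'): parent n0 fail=0; on 'b' 0 → fail=0;  out {5}∪∅={5}
  n12('c'): parent n0 fail=0; on 'c' 0 → fail=0;  out ∅∪∅=∅
  n17('a'): parent n0 fail=0; on 'a' 0 → fail=0;  out ∅∪∅=∅
  n25('d'): parent n0 fail=0; on 'd' 0 → fail=0;  out ∅∪∅=∅
  n2('ee'): parent n1 fail=0; on 'e' 0 → fail=1;  out ∅∪∅=∅
  n8('bd'): parent n7 fail=0; on 'd' 0 → fail=25;  out ∅∪∅=∅
  n13('cc'): parent n12 fail=0; on 'c' 0 → fail=12;  out ∅∪∅=∅
  n18('ac'): parent n17 fail=0; on 'c' 0 → fail=12;  out {3}∪∅={3}
  n20('ec'): parent n1 fail=0; on 'c' 0 → fail=12;  out ∅∪∅=∅
  n26('de'): parent n25 fail=0; on 'e' 0 → fail=1;  out {7}∪∅={7}
  n3('eed'): parent n2 fail=1; on 'd' 1→0 → fail=25;  out ∅∪∅=∅
  n9('bde'): parent n8 fail=25; on 'e' 25 → fail=26;  out ∅∪{7}={7}
  n14('cca'): parent n13 fail=12; on 'a' 12→0 → fail=17;  out ∅∪∅=∅
  n19('acd'): parent n18 fail=12; on 'd' 12→0 → fail=25;  out {4}∪∅={4}
  n21('ecd'): parent n20 fail=12; on 'd' 12→0 → fail=25;  out ∅∪∅=∅
  n4('eedb'): parent n3 fail=25; on 'b' 25→0 → fail=7;  out ∅∪{5}={5}
  n10('bded'): parent n9 fail=26; on 'd' 26→1→0 → fail=25;  out ∅∪∅=∅
  n15('ccaa'): parent n14 fail=17; on 'a' 17→0 → fail=17;  out ∅∪∅=∅
  n22('ecde'): parent n21 fail=25; on 'e' 25 → fail=26;  out ∅∪{7}={7}
  n5('eedbd'): parent n4 fail=7; on 'd' 7 → fail=8;  out ∅∪∅=∅
  n11('bdede'): parent n10 fail=25; on 'e' 25 → fail=26;  out {1}∪{7}={1,7}
  n16('ccaac'): parent n15 fail=17; on 'c' 17 → fail=18;  out {2}∪{3}={2,3}
  n23('ecdea'): parent n22 fail=26; on 'a' 26→1→0 → fail=17;  out ∅∪∅=∅
  n6('eedbde'): parent n5 fail=8; on 'e' 8 → fail=9;  out {0}∪{7}={0,7}
  n24('ecdeaa'): parent n23 fail=17; on 'a' 17→0 → fail=17;  out {6}∪∅={6}

Text stream:
[0] read 'e'  n0⇒n1
[1] read 'b'  n1⇒n7 ·f  → match P5@[1:1]
[2] read 'a'  n7⇒n17 ·f
[3] read 'a'  n17⇒n17 ·f
[4] read 'c'  n17⇒n18  → match P3@[3:4]
[5] read 'd'  n18⇒n19  → match P4@[3:5]
[6] read 'd'  n19⇒n25 ·f
[7] read 'b'  n25⇒n7 ·f  → match P5@[7:7]
[8] read 'c'  n7⇒n12 ·f
[9] read 'd'  n12⇒n25 ·f
[10] read 'e'  n25⇒n26  → match P7@[9:10]
[11] read 'b'  n26⇒n7 ·f  → match P5@[11:11]
[12] read 'd'  n7⇒n8
[13] read 'b'  n8⇒n7 ·f  → match P5@[13:13]
[14] read 'e'  n7⇒n1 ·f
[15] read 'c'  n1⇒n20
[16] read 'd'  n20⇒n21
[17] read 'e'  n21⇒n22  → match P7@[16:17]
[18] read 'a'  n22⇒n23
[19] read 'a'  n23⇒n24  → match P6@[14:19]
[20] read 'b'  n24⇒n7 ·f  → match P5@[20:20]
[21] read 'd'  n7⇒n8
[22] read 'e'  n8⇒n9  → match P7@[21:22]
[23] read 'd'  n9⇒n10
[24] read 'e'  n10⇒n11  → match P1@[20:24],P7@[23:24]
[25] read 'e'  n11⇒n2 ·f
[26] read 'c'  n2⇒n20 ·f
[27] read 'd'  n20⇒n21
[28] read 'e'  n21⇒n22  → match P7@[27:28]
[29] read 'a'  n22⇒n23
[30] read 'a'  n23⇒n24  → match P6@[25:30]
[31] read 'b'  n24⇒n7 ·f  → match P5@[31:31]
[32] read 'b'  n7⇒n7 ·f  → match P5@[32:32]
[33] read 'd'  n7⇒n8
[34] read 'e'  n8⇒n9  → match P7@[33:34]

Result: [[1,5],[4,3],[5,4],[7,5],[10,7],[11,5],[13,5],[17,7],[19,6],[20,5],[22,7],[24,1],[24,7],[28,7],[30,6],[31,5],[32,5],[34,7]]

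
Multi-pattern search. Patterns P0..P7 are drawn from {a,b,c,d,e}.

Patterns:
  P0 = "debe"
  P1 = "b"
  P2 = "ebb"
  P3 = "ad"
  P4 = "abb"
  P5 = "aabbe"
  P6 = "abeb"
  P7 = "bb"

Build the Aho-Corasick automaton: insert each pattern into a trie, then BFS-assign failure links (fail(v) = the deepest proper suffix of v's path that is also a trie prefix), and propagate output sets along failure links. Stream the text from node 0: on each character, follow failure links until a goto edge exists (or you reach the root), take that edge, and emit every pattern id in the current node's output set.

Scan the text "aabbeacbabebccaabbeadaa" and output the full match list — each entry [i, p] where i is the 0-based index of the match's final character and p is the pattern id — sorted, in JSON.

Build:
Trie (insert patterns):
  0='ε' goto a→9 b→5 d→1 e→6
  1='d' goto e→2
  2='de' goto b→3
  3='deb' goto e→4
  4='debe' goto ·  [P0 ends]
  5='b' goto b→19  [P1 ends]
  6='e' goto b→7
  7='eb' goto b→8
  8='ebb' goto ·  [P2 ends]
  9='a' goto a→13 b→11 d→10
  10='ad' goto ·  [P3 ends]
  11='ab' goto b→12 e→17
  12='abb' goto ·  [P4 ends]
  13='aa' goto b→14
  14='aab' goto b→15
  15='aabb' goto e→16
  16='aabbe' goto ·  [P5 ends]
  17='abe' goto b→18
  18='abeb' goto ·  [P6 ends]
  19='bb' goto ·  [P7 ends]

Failure links (BFS by depth):
  fail(1) 'd': from fail(0)=0 chase 'd': 0 ⇒ 0;  out=∅∪out(0)=∅
  fail(5) 'b': from fail(0)=0 chase 'b': 0 ⇒ 0;  out={1}∪out(0)={1}
  fail(6) 'e': from fail(0)=0 chase 'e': 0 ⇒ 0;  out=∅∪out(0)=∅
  fail(9) 'a': from fail(0)=0 chase 'a': 0 ⇒ 0;  out=∅∪out(0)=∅
  fail(2) 'de': from fail(1)=0 chase 'e': 0 ⇒ 6;  out=∅∪out(6)=∅
  fail(7) 'eb': from fail(6)=0 chase 'b': 0 ⇒ 5;  out=∅∪out(5)={1}
  fail(10) 'ad': from fail(9)=0 chase 'd': 0 ⇒ 1;  out={3}∪out(1)={3}
  fail(11) 'ab': from fail(9)=0 chase 'b': 0 ⇒ 5;  out=∅∪out(5)={1}
  fail(13) 'aa': from fail(9)=0 chase 'a': 0 ⇒ 9;  out=∅∪out(9)=∅
  fail(19) 'bb': from fail(5)=0 chase 'b': 0 ⇒ 5;  out={7}∪out(5)={1,7}
  fail(3) 'deb': from fail(2)=6 chase 'b': 6 ⇒ 7;  out=∅∪out(7)={1}
  fail(8) 'ebb': from fail(7)=5 chase 'b': 5 ⇒ 19;  out={2}∪out(19)={1,2,7}
  fail(12) 'abb': from fail(11)=5 chase 'b': 5 ⇒ 19;  out={4}∪out(19)={1,4,7}
  fail(14) 'aab': from fail(13)=9 chase 'b': 9 ⇒ 11;  out=∅∪out(11)={1}
  fail(17) 'abe': from fail(11)=5 chase 'e': 5→0 ⇒ 6;  out=∅∪out(6)=∅
  fail(4) 'debe': from fail(3)=7 chase 'e': 7→5→0 ⇒ 6;  out={0}∪out(6)={0}
  fail(15) 'aabb': from fail(14)=11 chase 'b': 11 ⇒ 12;  out=∅∪out(12)={1,4,7}
  fail(18) 'abeb': from fail(17)=6 chase 'b': 6 ⇒ 7;  out={6}∪out(7)={1,6}
  fail(16) 'aabbe': from fail(15)=12 chase 'e': 12→19→5→0 ⇒ 6;  out={5}∪out(6)={5}

Text stream:
pos 0 'a': at 9
pos 1 'a': at 13
pos 2 'b': at 14  emit P1@[2:2]
pos 3 'b': at 15  emit P1@[3:3],P4@[1:3],P7@[2:3]
pos 4 'e': at 16  emit P5@[0:4]
pos 5 'a': at 9 (via fail)
pos 6 'c': at 0 (via fail)
pos 7 'b': at 5  emit P1@[7:7]
pos 8 'a': at 9 (via fail)
pos 9 'b': at 11  emit P1@[9:9]
pos 10 'e': at 17
pos 11 'b': at 18  emit P1@[11:11],P6@[8:11]
pos 12 'c': at 0 (via fail)
pos 13 'c': at 0
pos 14 'a': at 9
pos 15 'a': at 13
pos 16 'b': at 14  emit P1@[16:16]
pos 17 'b': at 15  emit P1@[17:17],P4@[15:17],P7@[16:17]
pos 18 'e': at 16  emit P5@[14:18]
pos 19 'a': at 9 (via fail)
pos 20 'd': at 10  emit P3@[19:20]
pos 21 'a': at 9 (via fail)
pos 22 'a': at 13

Matches: [[2,1],[3,1],[3,4],[3,7],[4,5],[7,1],[9,1],[11,1],[11,6],[16,1],[17,1],[17,4],[17,7],[18,5],[20,3]]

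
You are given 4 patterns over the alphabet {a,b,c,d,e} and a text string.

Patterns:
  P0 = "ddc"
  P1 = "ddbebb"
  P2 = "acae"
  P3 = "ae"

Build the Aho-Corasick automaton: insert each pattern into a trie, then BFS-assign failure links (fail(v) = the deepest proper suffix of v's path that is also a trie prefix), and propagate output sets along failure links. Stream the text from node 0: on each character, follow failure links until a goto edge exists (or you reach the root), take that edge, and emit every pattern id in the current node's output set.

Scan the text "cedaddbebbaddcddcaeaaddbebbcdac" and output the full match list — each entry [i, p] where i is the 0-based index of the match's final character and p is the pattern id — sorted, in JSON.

Build:
Trie nodes:
  0='ε' goto a→8 d→1
  1='d' goto d→2
  2='dd' goto b→4 c→3
  3='ddc' goto ·  [P0 ends]
  4='ddb' goto e→5
  5='ddbe' goto b→6
  6='ddbeb' goto b→7
  7='ddbebb' goto ·  [P1 ends]
  8='a' goto c→9 e→12
  9='ac' goto a→10
  10='aca' goto e→11
  11='acae' goto ·  [P2 ends]
  12='ae' goto ·  [P3 ends]

BFS fail/out derivation:
  fail(1) 'd': from fail(0)=0 chase 'd': 0 ⇒ 0;  out=∅∪out(0)=∅
  fail(8) 'a': from fail(0)=0 chase 'a': 0 ⇒ 0;  out=∅∪out(0)=∅
  fail(2) 'dd': from fail(1)=0 chase 'd': 0 ⇒ 1;  out=∅∪out(1)=∅
  fail(9) 'ac': from fail(8)=0 chase 'c': 0 ⇒ 0;  out=∅∪out(0)=∅
  fail(12) 'ae': from fail(8)=0 chase 'e': 0 ⇒ 0;  out={3}∪out(0)={3}
  fail(3) 'ddc': from fail(2)=1 chase 'c': 1→0 ⇒ 0;  out={0}∪out(0)={0}
  fail(4) 'ddb': from fail(2)=1 chase 'b': 1→0 ⇒ 0;  out=∅∪out(0)=∅
  fail(10) 'aca': from fail(9)=0 chase 'a': 0 ⇒ 8;  out=∅∪out(8)=∅
  fail(5) 'ddbe': from fail(4)=0 chase 'e': 0 ⇒ 0;  out=∅∪out(0)=∅
  fail(11) 'acae': from fail(10)=8 chase 'e': 8 ⇒ 12;  out={2}∪out(12)={2,3}
  fail(6) 'ddbeb': from fail(5)=0 chase 'b': 0 ⇒ 0;  out=∅∪out(0)=∅
  fail(7) 'ddbebb': from fail(6)=0 chase 'b': 0 ⇒ 0;  out={1}∪out(0)={1}

Run:
i=0 'c': node 0→0
i=1 'e': node 0→0
i=2 'd': node 0→1
i=3 'a': node 1→8 (via fail)
i=4 'd': node 8→1 (via fail)
i=5 'd': node 1→2
i=6 'b': node 2→4
i=7 'e': node 4→5
i=8 'b': node 5→6
i=9 'b': node 6→7  emit P1@[4:9]
i=10 'a': node 7→8 (via fail)
i=11 'd': node 8→1 (via fail)
i=12 'd': node 1→2
i=13 'c': node 2→3  emit P0@[11:13]
i=14 'd': node 3→1 (via fail)
i=15 'd': node 1→2
i=16 'c': node 2→3  emit P0@[14:16]
i=17 'a': node 3→8 (via fail)
i=18 'e': node 8→12  emit P3@[17:18]
i=19 'a': node 12→8 (via fail)
i=20 'a': node 8→8 (via fail)
i=21 'd': node 8→1 (via fail)
i=22 'd': node 1→2
i=23 'b': node 2→4
i=24 'e': node 4→5
i=25 'b': node 5→6
i=26 'b': node 6→7  emit P1@[21:26]
i=27 'c': node 7→0 (via fail)
i=28 'd': node 0→1
i=29 'a': node 1→8 (via fail)
i=30 'c': node 8→9

Matches: [[9,1],[13,0],[16,0],[18,3],[26,1]]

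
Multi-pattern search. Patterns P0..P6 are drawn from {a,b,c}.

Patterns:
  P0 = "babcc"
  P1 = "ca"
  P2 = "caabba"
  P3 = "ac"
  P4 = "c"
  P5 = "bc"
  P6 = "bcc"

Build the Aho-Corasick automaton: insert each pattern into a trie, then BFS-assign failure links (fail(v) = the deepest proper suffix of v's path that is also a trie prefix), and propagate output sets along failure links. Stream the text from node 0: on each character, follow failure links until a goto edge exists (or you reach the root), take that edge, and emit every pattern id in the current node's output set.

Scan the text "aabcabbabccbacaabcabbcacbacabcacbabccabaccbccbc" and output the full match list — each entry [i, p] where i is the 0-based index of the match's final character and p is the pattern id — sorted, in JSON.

Construct AC machine:
Trie (insert patterns):
  0='ε' goto a→12 b→1 c→6
  1='b' goto a→2 c→14
  2='ba' goto b→3
  3='bab' goto c→4
  4='babc' goto c→5
  5='babcc' goto ·  ←P0
  6='c' goto a→7  ←P4
  7='ca' goto a→8  ←P1
  8='caa' goto b→9
  9='caab' goto b→10
  10='caabb' goto a→11
  11='caabba' goto ·  ←P2
  12='a' goto c→13
  13='ac' goto ·  ←P3
  14='bc' goto c→15  ←P5
  15='bcc' goto ·  ←P6

BFS fail/out derivation:
  n1('b'): parent n0 fail=0; on 'b' 0 → fail=0;  out ∅∪∅=∅
  n6('c'): parent n0 fail=0; on 'c' 0 → fail=0;  out {4}∪∅={4}
  n12('a'): parent n0 fail=0; on 'a' 0 → fail=0;  out ∅∪∅=∅
  n2('ba'): parent n1 fail=0; on 'a' 0 → fail=12;  out ∅∪∅=∅
  n7('ca'): parent n6 fail=0; on 'a' 0 → fail=12;  out {1}∪∅={1}
  n13('ac'): parent n12 fail=0; on 'c' 0 → fail=6;  out {3}∪{4}={3,4}
  n14('bc'): parent n1 fail=0; on 'c' 0 → fail=6;  out {5}∪{4}={4,5}
  n3('bab'): parent n2 fail=12; on 'b' 12→0 → fail=1;  out ∅∪∅=∅
  n8('caa'): parent n7 fail=12; on 'a' 12→0 → fail=12;  out ∅∪∅=∅
  n15('bcc'): parent n14 fail=6; on 'c' 6→0 → fail=6;  out {6}∪{4}={4,6}
  n4('babc'): parent n3 fail=1; on 'c' 1 → fail=14;  out ∅∪{4,5}={4,5}
  n9('caab'): parent n8 fail=12; on 'b' 12→0 → fail=1;  out ∅∪∅=∅
  n5('babcc'): parent n4 fail=14; on 'c' 14 → fail=15;  out {0}∪{4,6}={0,4,6}
  n10('caabb'): parent n9 fail=1; on 'b' 1→0 → fail=1;  out ∅∪∅=∅
  n11('caabba'): parent n10 fail=1; on 'a' 1 → fail=2;  out {2}∪∅={2}

Scan:
pos 0 'a': at 12
pos 1 'a': at 12 (via fail)
pos 2 'b': at 1 (via fail)
pos 3 'c': at 14  → match P4@[3:3],P5@[2:3]
pos 4 'a': at 7 (via fail)  → match P1@[3:4]
pos 5 'b': at 1 (via fail)
pos 6 'b': at 1 (via fail)
pos 7 'a': at 2
pos 8 'b': at 3
pos 9 'c': at 4  → match P4@[9:9],P5@[8:9]
pos 10 'c': at 5  → match P0@[6:10],P4@[10:10],P6@[8:10]
pos 11 'b': at 1 (via fail)
pos 12 'a': at 2
pos 13 'c': at 13 (via fail)  → match P3@[12:13],P4@[13:13]
pos 14 'a': at 7 (via fail)  → match P1@[13:14]
pos 15 'a': at 8
pos 16 'b': at 9
pos 17 'c': at 14 (via fail)  → match P4@[17:17],P5@[16:17]
pos 18 'a': at 7 (via fail)  → match P1@[17:18]
pos 19 'b': at 1 (via fail)
pos 20 'b': at 1 (via fail)
pos 21 'c': at 14  → match P4@[21:21],P5@[20:21]
pos 22 'a': at 7 (via fail)  → match P1@[21:22]
pos 23 'c': at 13 (via fail)  → match P3@[22:23],P4@[23:23]
pos 24 'b': at 1 (via fail)
pos 25 'a': at 2
pos 26 'c': at 13 (via fail)  → match P3@[25:26],P4@[26:26]
pos 27 'a': at 7 (via fail)  → match P1@[26:27]
pos 28 'b': at 1 (via fail)
pos 29 'c': at 14  → match P4@[29:29],P5@[28:29]
pos 30 'a': at 7 (via fail)  → match P1@[29:30]
pos 31 'c': at 13 (via fail)  → match P3@[30:31],P4@[31:31]
pos 32 'b': at 1 (via fail)
pos 33 'a': at 2
pos 34 'b': at 3
pos 35 'c': at 4  → match P4@[35:35],P5@[34:35]
pos 36 'c': at 5  → match P0@[32:36],P4@[36:36],P6@[34:36]
pos 37 'a': at 7 (via fail)  → match P1@[36:37]
pos 38 'b': at 1 (via fail)
pos 39 'a': at 2
pos 40 'c': at 13 (via fail)  → match P3@[39:40],P4@[40:40]
pos 41 'c': at 6 (via fail)  → match P4@[41:41]
pos 42 'b': at 1 (via fail)
pos 43 'c': at 14  → match P4@[43:43],P5@[42:43]
pos 44 'c': at 15  → match P4@[44:44],P6@[42:44]
pos 45 'b': at 1 (via fail)
pos 46 'c': at 14  → match P4@[46:46],P5@[45:46]

All matches (sorted): [[3,4],[3,5],[4,1],[9,4],[9,5],[10,0],[10,4],[10,6],[13,3],[13,4],[14,1],[17,4],[17,5],[18,1],[21,4],[21,5],[22,1],[23,3],[23,4],[26,3],[26,4],[27,1],[29,4],[29,5],[30,1],[31,3],[31,4],[35,4],[35,5],[36,0],[36,4],[36,6],[37,1],[40,3],[40,4],[41,4],[43,4],[43,5],[44,4],[44,6],[46,4],[46,5]]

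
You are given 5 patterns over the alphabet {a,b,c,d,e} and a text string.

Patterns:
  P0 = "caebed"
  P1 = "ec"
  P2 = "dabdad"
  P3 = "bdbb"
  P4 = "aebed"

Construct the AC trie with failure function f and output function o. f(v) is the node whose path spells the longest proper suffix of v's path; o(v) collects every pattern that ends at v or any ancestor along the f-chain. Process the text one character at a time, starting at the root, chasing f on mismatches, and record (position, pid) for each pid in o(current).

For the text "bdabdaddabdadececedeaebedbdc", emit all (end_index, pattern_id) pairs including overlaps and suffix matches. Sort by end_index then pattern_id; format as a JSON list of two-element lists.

Construct AC machine:
Trie (insert patterns):
  0='ε' goto a→19 b→15 c→1 d→9 e→7
  1='c' goto a→2
  2='ca' goto e→3
  3='cae' goto b→4
  4='caeb' goto e→5
  5='caebe' goto d→6
  6='caebed' goto ·  [P0 ends]
  7='e' goto c→8
  8='ec' goto ·  [P1 ends]
  9='d' goto a→10
  10='da' goto b→11
  11='dab' goto d→12
  12='dabd' goto a→13
  13='dabda' goto d→14
  14='dabdad' goto ·  [P2 ends]
  15='b' goto d→16
  16='bd' goto b→17
  17='bdb' goto b→18
  18='bdbb' goto ·  [P3 ends]
  19='a' goto e→20
  20='ae' goto b→21
  21='aeb' goto e→22
  22='aebe' goto d→23
  23='aebed' goto ·  [P4 ends]

BFS fail/out derivation:
  n1('c'): parent n0 fail=0; on 'c' 0 → fail=0;  out ∅∪∅=∅
  n7('e'): parent n0 fail=0; on 'e' 0 → fail=0;  out ∅∪∅=∅
  n9('d'): parent n0 fail=0; on 'd' 0 → fail=0;  out ∅∪∅=∅
  n15('b'): parent n0 fail=0; on 'b' 0 → fail=0;  out ∅∪∅=∅
  n19('a'): parent n0 fail=0; on 'a' 0 → fail=0;  out ∅∪∅=∅
  n2('ca'): parent n1 fail=0; on 'a' 0 → fail=19;  out ∅∪∅=∅
  n8('ec'): parent n7 fail=0; on 'c' 0 → fail=1;  out {1}∪∅={1}
  n10('da'): parent n9 fail=0; on 'a' 0 → fail=19;  out ∅∪∅=∅
  n16('bd'): parent n15 fail=0; on 'd' 0 → fail=9;  out ∅∪∅=∅
  n20('ae'): parent n19 fail=0; on 'e' 0 → fail=7;  out ∅∪∅=∅
  n3('cae'): parent n2 fail=19; on 'e' 19 → fail=20;  out ∅∪∅=∅
  n11('dab'): parent n10 fail=19; on 'b' 19→0 → fail=15;  out ∅∪∅=∅
  n17('bdb'): parent n16 fail=9; on 'b' 9→0 → fail=15;  out ∅∪∅=∅
  n21('aeb'): parent n20 fail=7; on 'b' 7→0 → fail=15;  out ∅∪∅=∅
  n4('caeb'): parent n3 fail=20; on 'b' 20 → fail=21;  out ∅∪∅=∅
  n12('dabd'): parent n11 fail=15; on 'd' 15 → fail=16;  out ∅∪∅=∅
  n18('bdbb'): parent n17 fail=15; on 'b' 15→0 → fail=15;  out {3}∪∅={3}
  n22('aebe'): parent n21 fail=15; on 'e' 15→0 → fail=7;  out ∅∪∅=∅
  n5('caebe'): parent n4 fail=21; on 'e' 21 → fail=22;  out ∅∪∅=∅
  n13('dabda'): parent n12 fail=16; on 'a' 16→9 → fail=10;  out ∅∪∅=∅
  n23('aebed'): parent n22 fail=7; on 'd' 7→0 → fail=9;  out {4}∪∅={4}
  n6('caebed'): parent n5 fail=22; on 'd' 22 → fail=23;  out {0}∪{4}={0,4}
  n14('dabdad'): parent n13 fail=10; on 'd' 10→19→0 → fail=9;  out {2}∪∅={2}

Text stream:
i=0 'b': node 0→15
i=1 'd': node 15→16
i=2 'a': node 16→10 ·f
i=3 'b': node 10→11
i=4 'd': node 11→12
i=5 'a': node 12→13
i=6 'd': node 13→14  ** P2@[1:6]
i=7 'd': node 14→9 ·f
i=8 'a': node 9→10
i=9 'b': node 10→11
i=10 'd': node 11→12
i=11 'a': node 12→13
i=12 'd': node 13→14  ** P2@[7:12]
i=13 'e': node 14→7 ·f
i=14 'c': node 7→8  ** P1@[13:14]
i=15 'e': node 8→7 ·f
i=16 'c': node 7→8  ** P1@[15:16]
i=17 'e': node 8→7 ·f
i=18 'd': node 7→9 ·f
i=19 'e': node 9→7 ·f
i=20 'a': node 7→19 ·f
i=21 'e': node 19→20
i=22 'b': node 20→21
i=23 'e': node 21→22
i=24 'd': node 22→23  ** P4@[20:24]
i=25 'b': node 23→15 ·f
i=26 'd': node 15→16
i=27 'c': node 16→1 ·f

All matches (sorted): [[6,2],[12,2],[14,1],[16,1],[24,4]]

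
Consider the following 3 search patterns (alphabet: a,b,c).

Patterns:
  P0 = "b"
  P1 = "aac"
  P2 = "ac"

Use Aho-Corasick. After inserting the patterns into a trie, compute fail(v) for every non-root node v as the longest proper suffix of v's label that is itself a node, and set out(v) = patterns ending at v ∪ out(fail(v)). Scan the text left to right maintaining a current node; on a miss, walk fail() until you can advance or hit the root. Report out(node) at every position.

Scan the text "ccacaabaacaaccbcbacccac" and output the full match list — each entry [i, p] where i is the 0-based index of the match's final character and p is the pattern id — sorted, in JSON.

Build automaton:
Trie nodes:
  n0 'ε': a→2 b→1
  n1 'b': ·  [P0 ends]
  n2 'a': a→3 c→5
  n3 'aa': c→4
  n4 'aac': ·  [P1 ends]
  n5 'ac': ·  [P2 ends]

Failure links (BFS by depth):
  n1('b'): parent n0 fail=0; on 'b' 0 → fail=0;  out {0}∪∅={0}
  n2('a'): parent n0 fail=0; on 'a' 0 → fail=0;  out ∅∪∅=∅
  n3('aa'): parent n2 fail=0; on 'a' 0 → fail=2;  out ∅∪∅=∅
  n5('ac'): parent n2 fail=0; on 'c' 0 → fail=0;  out {2}∪∅={2}
  n4('aac'): parent n3 fail=2; on 'c' 2 → fail=5;  out {1}∪{2}={1,2}

Scan:
pos 0 'c': at 0
pos 1 'c': at 0
pos 2 'a': at 2
pos 3 'c': at 5  ** P2@[2:3]
pos 4 'a': at 2 (via fail)
pos 5 'a': at 3
pos 6 'b': at 1 (via fail)  ** P0@[6:6]
pos 7 'a': at 2 (via fail)
pos 8 'a': at 3
pos 9 'c': at 4  ** P1@[7:9],P2@[8:9]
pos 10 'a': at 2 (via fail)
pos 11 'a': at 3
pos 12 'c': at 4  ** P1@[10:12],P2@[11:12]
pos 13 'c': at 0 (via fail)
pos 14 'b': at 1  ** P0@[14:14]
pos 15 'c': at 0 (via fail)
pos 16 'b': at 1  ** P0@[16:16]
pos 17 'a': at 2 (via fail)
pos 18 'c': at 5  ** P2@[17:18]
pos 19 'c': at 0 (via fail)
pos 20 'c': at 0
pos 21 'a': at 2
pos 22 'c': at 5  ** P2@[21:22]

All matches (sorted): [[3,2],[6,0],[9,1],[9,2],[12,1],[12,2],[14,0],[16,0],[18,2],[22,2]]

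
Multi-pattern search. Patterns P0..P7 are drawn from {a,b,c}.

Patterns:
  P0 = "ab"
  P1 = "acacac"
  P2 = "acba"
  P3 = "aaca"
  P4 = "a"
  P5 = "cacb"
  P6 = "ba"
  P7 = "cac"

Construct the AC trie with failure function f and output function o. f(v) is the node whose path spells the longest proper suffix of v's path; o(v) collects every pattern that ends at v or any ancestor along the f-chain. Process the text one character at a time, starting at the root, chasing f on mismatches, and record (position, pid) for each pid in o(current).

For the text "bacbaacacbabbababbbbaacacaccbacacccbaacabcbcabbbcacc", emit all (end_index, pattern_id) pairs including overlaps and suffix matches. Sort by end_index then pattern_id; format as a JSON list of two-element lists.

Construct AC machine:
Trie (insert patterns):
  0='ε' goto a→1 b→17 c→13
  1='a' goto a→10 b→2 c→3  [P4 ends]
  2='ab' goto ·  [P0 ends]
  3='ac' goto a→4 b→8
  4='aca' goto c→5
  5='acac' goto a→6
  6='acaca' goto c→7
  7='acacac' goto ·  [P1 ends]
  8='acb' goto a→9
  9='acba' goto ·  [P2 ends]
  10='aa' goto c→11
  11='aac' goto a→12
  12='aaca' goto ·  [P3 ends]
  13='c' goto a→14
  14='ca' goto c→15
  15='cac' goto b→16  [P7 ends]
  16='cacb' goto ·  [P5 ends]
  17='b' goto a→18
  18='ba' goto ·  [P6 ends]

Failure links (BFS by depth):
  n1('a'): parent n0 fail=0; on 'a' 0 → fail=0;  out {4}∪∅={4}
  n13('c'): parent n0 fail=0; on 'c' 0 → fail=0;  out ∅∪∅=∅
  n17('b'): parent n0 fail=0; on 'b' 0 → fail=0;  out ∅∪∅=∅
  n2('ab'): parent n1 fail=0; on 'b' 0 → fail=17;  out {0}∪∅={0}
  n3('ac'): parent n1 fail=0; on 'c' 0 → fail=13;  out ∅∪∅=∅
  n10('aa'): parent n1 fail=0; on 'a' 0 → fail=1;  out ∅∪{4}={4}
  n14('ca'): parent n13 fail=0; on 'a' 0 → fail=1;  out ∅∪{4}={4}
  n18('ba'): parent n17 fail=0; on 'a' 0 → fail=1;  out {6}∪{4}={4,6}
  n4('aca'): parent n3 fail=13; on 'a' 13 → fail=14;  out ∅∪{4}={4}
  n8('acb'): parent n3 fail=13; on 'b' 13→0 → fail=17;  out ∅∪∅=∅
  n11('aac'): parent n10 fail=1; on 'c' 1 → fail=3;  out ∅∪∅=∅
  n15('cac'): parent n14 fail=1; on 'c' 1 → fail=3;  out {7}∪∅={7}
  n5('acac'): parent n4 fail=14; on 'c' 14 → fail=15;  out ∅∪{7}={7}
  n9('acba'): parent n8 fail=17; on 'a' 17 → fail=18;  out {2}∪{4,6}={2,4,6}
  n12('aaca'): parent n11 fail=3; on 'a' 3 → fail=4;  out {3}∪{4}={3,4}
  n16('cacb'): parent n15 fail=3; on 'b' 3 → fail=8;  out {5}∪∅={5}
  n6('acaca'): parent n5 fail=15; on 'a' 15→3 → fail=4;  out ∅∪{4}={4}
  n7('acacac'): parent n6 fail=4; on 'c' 4 → fail=5;  out {1}∪{7}={1,7}

Scan:
[0] read 'b'  n0⇒n17
[1] read 'a'  n17⇒n18  emit P4@[1:1],P6@[0:1]
[2] read 'c'  n18⇒n3 ·f
[3] read 'b'  n3⇒n8
[4] read 'a'  n8⇒n9  emit P2@[1:4],P4@[4:4],P6@[3:4]
[5] read 'a'  n9⇒n10 ·f  emit P4@[5:5]
[6] read 'c'  n10⇒n11
[7] read 'a'  n11⇒n12  emit P3@[4:7],P4@[7:7]
[8] read 'c'  n12⇒n5 ·f  emit P7@[6:8]
[9] read 'b'  n5⇒n16 ·f  emit P5@[6:9]
[10] read 'a'  n16⇒n9 ·f  emit P2@[7:10],P4@[10:10],P6@[9:10]
[11] read 'b'  n9⇒n2 ·f  emit P0@[10:11]
[12] read 'b'  n2⇒n17 ·f
[13] read 'a'  n17⇒n18  emit P4@[13:13],P6@[12:13]
[14] read 'b'  n18⇒n2 ·f  emit P0@[13:14]
[15] read 'a'  n2⇒n18 ·f  emit P4@[15:15],P6@[14:15]
[16] read 'b'  n18⇒n2 ·f  emit P0@[15:16]
[17] read 'b'  n2⇒n17 ·f
[18] read 'b'  n17⇒n17 ·f
[19] read 'b'  n17⇒n17 ·f
[20] read 'a'  n17⇒n18  emit P4@[20:20],P6@[19:20]
[21] read 'a'  n18⇒n10 ·f  emit P4@[21:21]
[22] read 'c'  n10⇒n11
[23] read 'a'  n11⇒n12  emit P3@[20:23],P4@[23:23]
[24] read 'c'  n12⇒n5 ·f  emit P7@[22:24]
[25] read 'a'  n5⇒n6  emit P4@[25:25]
[26] read 'c'  n6⇒n7  emit P1@[21:26],P7@[24:26]
[27] read 'c'  n7⇒n13 ·f
[28] read 'b'  n13⇒n17 ·f
[29] read 'a'  n17⇒n18  emit P4@[29:29],P6@[28:29]
[30] read 'c'  n18⇒n3 ·f
[31] read 'a'  n3⇒n4  emit P4@[31:31]
[32] read 'c'  n4⇒n5  emit P7@[30:32]
[33] read 'c'  n5⇒n13 ·f
[34] read 'c'  n13⇒n13 ·f
[35] read 'b'  n13⇒n17 ·f
[36] read 'a'  n17⇒n18  emit P4@[36:36],P6@[35:36]
[37] read 'a'  n18⇒n10 ·f  emit P4@[37:37]
[38] read 'c'  n10⇒n11
[39] read 'a'  n11⇒n12  emit P3@[36:39],P4@[39:39]
[40] read 'b'  n12⇒n2 ·f  emit P0@[39:40]
[41] read 'c'  n2⇒n13 ·f
[42] read 'b'  n13⇒n17 ·f
[43] read 'c'  n17⇒n13 ·f
[44] read 'a'  n13⇒n14  emit P4@[44:44]
[45] read 'b'  n14⇒n2 ·f  emit P0@[44:45]
[46] read 'b'  n2⇒n17 ·f
[47] read 'b'  n17⇒n17 ·f
[48] read 'c'  n17⇒n13 ·f
[49] read 'a'  n13⇒n14  emit P4@[49:49]
[50] read 'c'  n14⇒n15  emit P7@[48:50]
[51] read 'c'  n15⇒n13 ·f

Matches: [[1,4],[1,6],[4,2],[4,4],[4,6],[5,4],[7,3],[7,4],[8,7],[9,5],[10,2],[10,4],[10,6],[11,0],[13,4],[13,6],[14,0],[15,4],[15,6],[16,0],[20,4],[20,6],[21,4],[23,3],[23,4],[24,7],[25,4],[26,1],[26,7],[29,4],[29,6],[31,4],[32,7],[36,4],[36,6],[37,4],[39,3],[39,4],[40,0],[44,4],[45,0],[49,4],[50,7]]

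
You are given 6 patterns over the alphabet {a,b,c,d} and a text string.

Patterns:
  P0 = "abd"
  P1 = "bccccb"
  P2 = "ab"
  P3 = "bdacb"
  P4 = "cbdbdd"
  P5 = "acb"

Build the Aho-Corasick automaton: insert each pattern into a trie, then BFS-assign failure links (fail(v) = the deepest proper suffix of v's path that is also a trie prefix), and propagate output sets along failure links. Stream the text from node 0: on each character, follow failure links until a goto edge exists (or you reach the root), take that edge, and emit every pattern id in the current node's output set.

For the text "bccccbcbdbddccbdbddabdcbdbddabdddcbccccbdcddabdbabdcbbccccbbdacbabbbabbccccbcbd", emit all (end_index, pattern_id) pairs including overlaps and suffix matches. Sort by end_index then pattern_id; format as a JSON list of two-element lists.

Build automaton:
Trie (insert patterns):
  n0 'ε': a→1 b→4 c→14
  n1 'a': b→2 c→20
  n2 'ab': d→3  [P2 ends]
  n3 'abd': ·  [P0 ends]
  n4 'b': c→5 d→10
  n5 'bc': c→6
  n6 'bcc': c→7
  n7 'bccc': c→8
  n8 'bcccc': b→9
  n9 'bccccb': ·  [P1 ends]
  n10 'bd': a→11
  n11 'bda': c→12
  n12 'bdac': b→13
  n13 'bdacb': ·  [P3 ends]
  n14 'c': b→15
  n15 'cb': d→16
  n16 'cbd': b→17
  n17 'cbdb': d→18
  n18 'cbdbd': d→19
  n19 'cbdbdd': ·  [P4 ends]
  n20 'ac': b→21
  n21 'acb': ·  [P5 ends]

Failure links (BFS by depth):
  n1('a'): parent n0 fail=0; on 'a' 0 → fail=0;  out ∅∪∅=∅
  n4('b'): parent n0 fail=0; on 'b' 0 → fail=0;  out ∅∪∅=∅
  n14('c'): parent n0 fail=0; on 'c' 0 → fail=0;  out ∅∪∅=∅
  n2('ab'): parent n1 fail=0; on 'b' 0 → fail=4;  out {2}∪∅={2}
  n5('bc'): parent n4 fail=0; on 'c' 0 → fail=14;  out ∅∪∅=∅
  n10('bd'): parent n4 fail=0; on 'd' 0 → fail=0;  out ∅∪∅=∅
  n15('cb'): parent n14 fail=0; on 'b' 0 → fail=4;  out ∅∪∅=∅
  n20('ac'): parent n1 fail=0; on 'c' 0 → fail=14;  out ∅∪∅=∅
  n3('abd'): parent n2 fail=4; on 'd' 4 → fail=10;  out {0}∪∅={0}
  n6('bcc'): parent n5 fail=14; on 'c' 14→0 → fail=14;  out ∅∪∅=∅
  n11('bda'): parent n10 fail=0; on 'a' 0 → fail=1;  out ∅∪∅=∅
  n16('cbd'): parent n15 fail=4; on 'd' 4 → fail=10;  out ∅∪∅=∅
  n21('acb'): parent n20 fail=14; on 'b' 14 → fail=15;  out {5}∪∅={5}
  n7('bccc'): parent n6 fail=14; on 'c' 14→0 → fail=14;  out ∅∪∅=∅
  n12('bdac'): parent n11 fail=1; on 'c' 1 → fail=20;  out ∅∪∅=∅
  n17('cbdb'): parent n16 fail=10; on 'b' 10→0 → fail=4;  out ∅∪∅=∅
  n8('bcccc'): parent n7 fail=14; on 'c' 14→0 → fail=14;  out ∅∪∅=∅
  n13('bdacb'): parent n12 fail=20; on 'b' 20 → fail=21;  out {3}∪{5}={3,5}
  n18('cbdbd'): parent n17 fail=4; on 'd' 4 → fail=10;  out ∅∪∅=∅
  n9('bccccb'): parent n8 fail=14; on 'b' 14 → fail=15;  out {1}∪∅={1}
  n19('cbdbdd'): parent n18 fail=10; on 'd' 10→0 → fail=0;  out {4}∪∅={4}

Scan:
[0] read 'b'  n0⇒n4
[1] read 'c'  n4⇒n5
[2] read 'c'  n5⇒n6
[3] read 'c'  n6⇒n7
[4] read 'c'  n7⇒n8
[5] read 'b'  n8⇒n9  emit P1@[0:5]
[6] read 'c'  n9⇒n5 (via fail)
[7] read 'b'  n5⇒n15 (via fail)
[8] read 'd'  n15⇒n16
[9] read 'b'  n16⇒n17
[10] read 'd'  n17⇒n18
[11] read 'd'  n18⇒n19  emit P4@[6:11]
[12] read 'c'  n19⇒n14 (via fail)
[13] read 'c'  n14⇒n14 (via fail)
[14] read 'b'  n14⇒n15
[15] read 'd'  n15⇒n16
[16] read 'b'  n16⇒n17
[17] read 'd'  n17⇒n18
[18] read 'd'  n18⇒n19  emit P4@[13:18]
[19] read 'a'  n19⇒n1 (via fail)
[20] read 'b'  n1⇒n2  emit P2@[19:20]
[21] read 'd'  n2⇒n3  emit P0@[19:21]
[22] read 'c'  n3⇒n14 (via fail)
[23] read 'b'  n14⇒n15
[24] read 'd'  n15⇒n16
[25] read 'b'  n16⇒n17
[26] read 'd'  n17⇒n18
[27] read 'd'  n18⇒n19  emit P4@[22:27]
[28] read 'a'  n19⇒n1 (via fail)
[29] read 'b'  n1⇒n2  emit P2@[28:29]
[30] read 'd'  n2⇒n3  emit P0@[28:30]
[31] read 'd'  n3⇒n0 (via fail)
[32] read 'd'  n0⇒n0
[33] read 'c'  n0⇒n14
[34] read 'b'  n14⇒n15
[35] read 'c'  n15⇒n5 (via fail)
[36] read 'c'  n5⇒n6
[37] read 'c'  n6⇒n7
[38] read 'c'  n7⇒n8
[39] read 'b'  n8⇒n9  emit P1@[34:39]
[40] read 'd'  n9⇒n16 (via fail)
[41] read 'c'  n16⇒n14 (via fail)
[42] read 'd'  n14⇒n0 (via fail)
[43] read 'd'  n0⇒n0
[44] read 'a'  n0⇒n1
[45] read 'b'  n1⇒n2  emit P2@[44:45]
[46] read 'd'  n2⇒n3  emit P0@[44:46]
[47] read 'b'  n3⇒n4 (via fail)
[48] read 'a'  n4⇒n1 (via fail)
[49] read 'b'  n1⇒n2  emit P2@[48:49]
[50] read 'd'  n2⇒n3  emit P0@[48:50]
[51] read 'c'  n3⇒n14 (via fail)
[52] read 'b'  n14⇒n15
[53] read 'b'  n15⇒n4 (via fail)
[54] read 'c'  n4⇒n5
[55] read 'c'  n5⇒n6
[56] read 'c'  n6⇒n7
[57] read 'c'  n7⇒n8
[58] read 'b'  n8⇒n9  emit P1@[53:58]
[59] read 'b'  n9⇒n4 (via fail)
[60] read 'd'  n4⇒n10
[61] read 'a'  n10⇒n11
[62] read 'c'  n11⇒n12
[63] read 'b'  n12⇒n13  emit P3@[59:63],P5@[61:63]
[64] read 'a'  n13⇒n1 (via fail)
[65] read 'b'  n1⇒n2  emit P2@[64:65]
[66] read 'b'  n2⇒n4 (via fail)
[67] read 'b'  n4⇒n4 (via fail)
[68] read 'a'  n4⇒n1 (via fail)
[69] read 'b'  n1⇒n2  emit P2@[68:69]
[70] read 'b'  n2⇒n4 (via fail)
[71] read 'c'  n4⇒n5
[72] read 'c'  n5⇒n6
[73] read 'c'  n6⇒n7
[74] read 'c'  n7⇒n8
[75] read 'b'  n8⇒n9  emit P1@[70:75]
[76] read 'c'  n9⇒n5 (via fail)
[77] read 'b'  n5⇒n15 (via fail)
[78] read 'd'  n15⇒n16

All matches (sorted): [[5,1],[11,4],[18,4],[20,2],[21,0],[27,4],[29,2],[30,0],[39,1],[45,2],[46,0],[49,2],[50,0],[58,1],[63,3],[63,5],[65,2],[69,2],[75,1]]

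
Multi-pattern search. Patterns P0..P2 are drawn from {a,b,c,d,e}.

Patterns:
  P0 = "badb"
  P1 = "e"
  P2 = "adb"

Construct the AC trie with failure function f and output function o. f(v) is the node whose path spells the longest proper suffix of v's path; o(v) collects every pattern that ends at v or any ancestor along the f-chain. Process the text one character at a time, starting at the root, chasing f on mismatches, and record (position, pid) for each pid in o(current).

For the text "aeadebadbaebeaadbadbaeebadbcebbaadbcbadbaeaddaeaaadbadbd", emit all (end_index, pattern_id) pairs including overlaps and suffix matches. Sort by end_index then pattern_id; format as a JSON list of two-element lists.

Build automaton:
Trie nodes:
  n0 'ε': a→6 b→1 e→5
  n1 'b': a→2
  n2 'ba': d→3
  n3 'bad': b→4
  n4 'badb': ·  [P0 ends]
  n5 'e': ·  [P1 ends]
  n6 'a': d→7
  n7 'ad': b→8
  n8 'adb': ·  [P2 ends]

BFS fail/out derivation:
  fail(1) 'b': from fail(0)=0 chase 'b': 0 ⇒ 0;  out=∅∪out(0)=∅
  fail(5) 'e': from fail(0)=0 chase 'e': 0 ⇒ 0;  out={1}∪out(0)={1}
  fail(6) 'a': from fail(0)=0 chase 'a': 0 ⇒ 0;  out=∅∪out(0)=∅
  fail(2) 'ba': from fail(1)=0 chase 'a': 0 ⇒ 6;  out=∅∪out(6)=∅
  fail(7) 'ad': from fail(6)=0 chase 'd': 0 ⇒ 0;  out=∅∪out(0)=∅
  fail(3) 'bad': from fail(2)=6 chase 'd': 6 ⇒ 7;  out=∅∪out(7)=∅
  fail(8) 'adb': from fail(7)=0 chase 'b': 0 ⇒ 1;  out={2}∪out(1)={2}
  fail(4) 'badb': from fail(3)=7 chase 'b': 7 ⇒ 8;  out={0}∪out(8)={0,2}

Run:
pos 0 'a': at 6
pos 1 'e': at 5 (via fail)  → match P1@[1:1]
pos 2 'a': at 6 (via fail)
pos 3 'd': at 7
pos 4 'e': at 5 (via fail)  → match P1@[4:4]
pos 5 'b': at 1 (via fail)
pos 6 'a': at 2
pos 7 'd': at 3
pos 8 'b': at 4  → match P0@[5:8],P2@[6:8]
pos 9 'a': at 2 (via fail)
pos 10 'e': at 5 (via fail)  → match P1@[10:10]
pos 11 'b': at 1 (via fail)
pos 12 'e': at 5 (via fail)  → match P1@[12:12]
pos 13 'a': at 6 (via fail)
pos 14 'a': at 6 (via fail)
pos 15 'd': at 7
pos 16 'b': at 8  → match P2@[14:16]
pos 17 'a': at 2 (via fail)
pos 18 'd': at 3
pos 19 'b': at 4  → match P0@[16:19],P2@[17:19]
pos 20 'a': at 2 (via fail)
pos 21 'e': at 5 (via fail)  → match P1@[21:21]
pos 22 'e': at 5 (via fail)  → match P1@[22:22]
pos 23 'b': at 1 (via fail)
pos 24 'a': at 2
pos 25 'd': at 3
pos 26 'b': at 4  → match P0@[23:26],P2@[24:26]
pos 27 'c': at 0 (via fail)
pos 28 'e': at 5  → match P1@[28:28]
pos 29 'b': at 1 (via fail)
pos 30 'b': at 1 (via fail)
pos 31 'a': at 2
pos 32 'a': at 6 (via fail)
pos 33 'd': at 7
pos 34 'b': at 8  → match P2@[32:34]
pos 35 'c': at 0 (via fail)
pos 36 'b': at 1
pos 37 'a': at 2
pos 38 'd': at 3
pos 39 'b': at 4  → match P0@[36:39],P2@[37:39]
pos 40 'a': at 2 (via fail)
pos 41 'e': at 5 (via fail)  → match P1@[41:41]
pos 42 'a': at 6 (via fail)
pos 43 'd': at 7
pos 44 'd': at 0 (via fail)
pos 45 'a': at 6
pos 46 'e': at 5 (via fail)  → match P1@[46:46]
pos 47 'a': at 6 (via fail)
pos 48 'a': at 6 (via fail)
pos 49 'a': at 6 (via fail)
pos 50 'd': at 7
pos 51 'b': at 8  → match P2@[49:51]
pos 52 'a': at 2 (via fail)
pos 53 'd': at 3
pos 54 'b': at 4  → match P0@[51:54],P2@[52:54]
pos 55 'd': at 0 (via fail)

All matches (sorted): [[1,1],[4,1],[8,0],[8,2],[10,1],[12,1],[16,2],[19,0],[19,2],[21,1],[22,1],[26,0],[26,2],[28,1],[34,2],[39,0],[39,2],[41,1],[46,1],[51,2],[54,0],[54,2]]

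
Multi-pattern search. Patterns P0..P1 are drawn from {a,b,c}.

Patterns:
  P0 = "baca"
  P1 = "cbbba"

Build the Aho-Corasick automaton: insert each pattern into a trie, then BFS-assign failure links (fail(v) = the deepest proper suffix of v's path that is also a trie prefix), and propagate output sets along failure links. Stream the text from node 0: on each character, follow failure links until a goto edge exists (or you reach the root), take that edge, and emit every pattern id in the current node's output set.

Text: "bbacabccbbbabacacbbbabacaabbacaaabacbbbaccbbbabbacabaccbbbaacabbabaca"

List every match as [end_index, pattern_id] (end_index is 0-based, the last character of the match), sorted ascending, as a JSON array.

Construct AC machine:
Trie nodes:
  n0 'ε': b→1 c→5
  n1 'b': a→2
  n2 'ba': c→3
  n3 'bac': a→4
  n4 'baca': ·  ←P0
  n5 'c': b→6
  n6 'cb': b→7
  n7 'cbb': b→8
  n8 'cbbb': a→9
  n9 'cbbba': ·  ←P1

Failure links (BFS by depth):
  n1('b'): parent n0 fail=0; on 'b' 0 → fail=0;  out ∅∪∅=∅
  n5('c'): parent n0 fail=0; on 'c' 0 → fail=0;  out ∅∪∅=∅
  n2('ba'): parent n1 fail=0; on 'a' 0 → fail=0;  out ∅∪∅=∅
  n6('cb'): parent n5 fail=0; on 'b' 0 → fail=1;  out ∅∪∅=∅
  n3('bac'): parent n2 fail=0; on 'c' 0 → fail=5;  out ∅∪∅=∅
  n7('cbb'): parent n6 fail=1; on 'b' 1→0 → fail=1;  out ∅∪∅=∅
  n4('baca'): parent n3 fail=5; on 'a' 5→0 → fail=0;  out {0}∪∅={0}
  n8('cbbb'): parent n7 fail=1; on 'b' 1→0 → fail=1;  out ∅∪∅=∅
  n9('cbbba'): parent n8 fail=1; on 'a' 1 → fail=2;  out {1}∪∅={1}

Text stream:
i=0 'b': node 0→1
i=1 'b': node 1→1 ·f
i=2 'a': node 1→2
i=3 'c': node 2→3
i=4 'a': node 3→4  → match P0@[1:4]
i=5 'b': node 4→1 ·f
i=6 'c': node 1→5 ·f
i=7 'c': node 5→5 ·f
i=8 'b': node 5→6
i=9 'b': node 6→7
i=10 'b': node 7→8
i=11 'a': node 8→9  → match P1@[7:11]
i=12 'b': node 9→1 ·f
i=13 'a': node 1→2
i=14 'c': node 2→3
i=15 'a': node 3→4  → match P0@[12:15]
i=16 'c': node 4→5 ·f
i=17 'b': node 5→6
i=18 'b': node 6→7
i=19 'b': node 7→8
i=20 'a': node 8→9  → match P1@[16:20]
i=21 'b': node 9→1 ·f
i=22 'a': node 1→2
i=23 'c': node 2→3
i=24 'a': node 3→4  → match P0@[21:24]
i=25 'a': node 4→0 ·f
i=26 'b': node 0→1
i=27 'b': node 1→1 ·f
i=28 'a': node 1→2
i=29 'c': node 2→3
i=30 'a': node 3→4  → match P0@[27:30]
i=31 'a': node 4→0 ·f
i=32 'a': node 0→0
i=33 'b': node 0→1
i=34 'a': node 1→2
i=35 'c': node 2→3
i=36 'b': node 3→6 ·f
i=37 'b': node 6→7
i=38 'b': node 7→8
i=39 'a': node 8→9  → match P1@[35:39]
i=40 'c': node 9→3 ·f
i=41 'c': node 3→5 ·f
i=42 'b': node 5→6
i=43 'b': node 6→7
i=44 'b': node 7→8
i=45 'a': node 8→9  → match P1@[41:45]
i=46 'b': node 9→1 ·f
i=47 'b': node 1→1 ·f
i=48 'a': node 1→2
i=49 'c': node 2→3
i=50 'a': node 3→4  → match P0@[47:50]
i=51 'b': node 4→1 ·f
i=52 'a': node 1→2
i=53 'c': node 2→3
i=54 'c': node 3→5 ·f
i=55 'b': node 5→6
i=56 'b': node 6→7
i=57 'b': node 7→8
i=58 'a': node 8→9  → match P1@[54:58]
i=59 'a': node 9→0 ·f
i=60 'c': node 0→5
i=61 'a': node 5→0 ·f
i=62 'b': node 0→1
i=63 'b': node 1→1 ·f
i=64 'a': node 1→2
i=65 'b': node 2→1 ·f
i=66 'a': node 1→2
i=67 'c': node 2→3
i=68 'a': node 3→4  → match P0@[65:68]

Matches: [[4,0],[11,1],[15,0],[20,1],[24,0],[30,0],[39,1],[45,1],[50,0],[58,1],[68,0]]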